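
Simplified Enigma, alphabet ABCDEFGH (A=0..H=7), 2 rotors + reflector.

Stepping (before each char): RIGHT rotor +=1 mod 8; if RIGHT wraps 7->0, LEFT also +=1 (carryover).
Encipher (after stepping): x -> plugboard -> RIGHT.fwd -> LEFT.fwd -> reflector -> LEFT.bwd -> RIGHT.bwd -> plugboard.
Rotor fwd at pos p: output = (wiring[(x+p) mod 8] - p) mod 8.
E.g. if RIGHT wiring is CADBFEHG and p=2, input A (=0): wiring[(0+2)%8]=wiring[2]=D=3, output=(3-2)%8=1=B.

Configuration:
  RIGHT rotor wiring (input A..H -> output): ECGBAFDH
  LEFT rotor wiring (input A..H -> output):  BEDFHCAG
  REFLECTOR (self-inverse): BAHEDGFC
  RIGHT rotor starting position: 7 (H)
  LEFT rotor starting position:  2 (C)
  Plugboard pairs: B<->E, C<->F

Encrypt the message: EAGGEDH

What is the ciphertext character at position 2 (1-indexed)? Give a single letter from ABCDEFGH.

Char 1 ('E'): step: R->0, L->3 (L advanced); E->plug->B->R->C->L->H->refl->C->L'->A->R'->E->plug->B
Char 2 ('A'): step: R->1, L=3; A->plug->A->R->B->L->E->refl->D->L'->E->R'->E->plug->B

B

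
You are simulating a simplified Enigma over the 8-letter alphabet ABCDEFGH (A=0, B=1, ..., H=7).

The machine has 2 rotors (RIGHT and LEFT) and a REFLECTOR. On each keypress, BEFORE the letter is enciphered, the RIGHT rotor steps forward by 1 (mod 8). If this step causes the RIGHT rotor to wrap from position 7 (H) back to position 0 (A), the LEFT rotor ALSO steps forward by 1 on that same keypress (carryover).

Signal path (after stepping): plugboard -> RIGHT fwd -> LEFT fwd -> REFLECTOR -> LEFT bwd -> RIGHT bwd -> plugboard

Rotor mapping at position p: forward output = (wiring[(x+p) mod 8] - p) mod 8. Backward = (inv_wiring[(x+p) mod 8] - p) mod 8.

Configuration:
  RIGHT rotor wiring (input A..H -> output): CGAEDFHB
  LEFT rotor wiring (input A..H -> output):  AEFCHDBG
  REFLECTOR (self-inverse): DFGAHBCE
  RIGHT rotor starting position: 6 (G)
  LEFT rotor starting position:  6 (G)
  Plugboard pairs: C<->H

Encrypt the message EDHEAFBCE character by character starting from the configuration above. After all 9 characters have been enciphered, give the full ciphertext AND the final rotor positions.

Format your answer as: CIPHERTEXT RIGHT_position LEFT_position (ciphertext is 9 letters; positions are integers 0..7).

Answer: FFBCHBEBF 7 7

Derivation:
Char 1 ('E'): step: R->7, L=6; E->plug->E->R->F->L->E->refl->H->L'->E->R'->F->plug->F
Char 2 ('D'): step: R->0, L->7 (L advanced); D->plug->D->R->E->L->D->refl->A->L'->F->R'->F->plug->F
Char 3 ('H'): step: R->1, L=7; H->plug->C->R->D->L->G->refl->C->L'->H->R'->B->plug->B
Char 4 ('E'): step: R->2, L=7; E->plug->E->R->F->L->A->refl->D->L'->E->R'->H->plug->C
Char 5 ('A'): step: R->3, L=7; A->plug->A->R->B->L->B->refl->F->L'->C->R'->C->plug->H
Char 6 ('F'): step: R->4, L=7; F->plug->F->R->C->L->F->refl->B->L'->B->R'->B->plug->B
Char 7 ('B'): step: R->5, L=7; B->plug->B->R->C->L->F->refl->B->L'->B->R'->E->plug->E
Char 8 ('C'): step: R->6, L=7; C->plug->H->R->H->L->C->refl->G->L'->D->R'->B->plug->B
Char 9 ('E'): step: R->7, L=7; E->plug->E->R->F->L->A->refl->D->L'->E->R'->F->plug->F
Final: ciphertext=FFBCHBEBF, RIGHT=7, LEFT=7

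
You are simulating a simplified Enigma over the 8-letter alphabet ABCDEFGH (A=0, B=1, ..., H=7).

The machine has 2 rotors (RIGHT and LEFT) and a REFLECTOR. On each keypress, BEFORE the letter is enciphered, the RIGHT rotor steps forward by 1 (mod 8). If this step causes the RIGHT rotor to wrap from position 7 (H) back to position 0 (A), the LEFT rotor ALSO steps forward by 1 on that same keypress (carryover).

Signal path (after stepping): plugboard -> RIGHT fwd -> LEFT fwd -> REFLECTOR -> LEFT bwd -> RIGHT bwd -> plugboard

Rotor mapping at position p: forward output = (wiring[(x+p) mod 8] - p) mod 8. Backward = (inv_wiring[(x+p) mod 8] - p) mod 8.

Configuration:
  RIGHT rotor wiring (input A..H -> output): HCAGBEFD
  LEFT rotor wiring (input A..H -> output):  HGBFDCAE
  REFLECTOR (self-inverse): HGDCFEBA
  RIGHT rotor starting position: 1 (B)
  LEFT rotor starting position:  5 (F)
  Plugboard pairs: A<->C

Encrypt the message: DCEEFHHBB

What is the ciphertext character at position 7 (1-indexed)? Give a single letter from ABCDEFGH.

Char 1 ('D'): step: R->2, L=5; D->plug->D->R->C->L->H->refl->A->L'->G->R'->A->plug->C
Char 2 ('C'): step: R->3, L=5; C->plug->A->R->D->L->C->refl->D->L'->B->R'->C->plug->A
Char 3 ('E'): step: R->4, L=5; E->plug->E->R->D->L->C->refl->D->L'->B->R'->C->plug->A
Char 4 ('E'): step: R->5, L=5; E->plug->E->R->F->L->E->refl->F->L'->A->R'->B->plug->B
Char 5 ('F'): step: R->6, L=5; F->plug->F->R->A->L->F->refl->E->L'->F->R'->B->plug->B
Char 6 ('H'): step: R->7, L=5; H->plug->H->R->G->L->A->refl->H->L'->C->R'->F->plug->F
Char 7 ('H'): step: R->0, L->6 (L advanced); H->plug->H->R->D->L->A->refl->H->L'->F->R'->G->plug->G

G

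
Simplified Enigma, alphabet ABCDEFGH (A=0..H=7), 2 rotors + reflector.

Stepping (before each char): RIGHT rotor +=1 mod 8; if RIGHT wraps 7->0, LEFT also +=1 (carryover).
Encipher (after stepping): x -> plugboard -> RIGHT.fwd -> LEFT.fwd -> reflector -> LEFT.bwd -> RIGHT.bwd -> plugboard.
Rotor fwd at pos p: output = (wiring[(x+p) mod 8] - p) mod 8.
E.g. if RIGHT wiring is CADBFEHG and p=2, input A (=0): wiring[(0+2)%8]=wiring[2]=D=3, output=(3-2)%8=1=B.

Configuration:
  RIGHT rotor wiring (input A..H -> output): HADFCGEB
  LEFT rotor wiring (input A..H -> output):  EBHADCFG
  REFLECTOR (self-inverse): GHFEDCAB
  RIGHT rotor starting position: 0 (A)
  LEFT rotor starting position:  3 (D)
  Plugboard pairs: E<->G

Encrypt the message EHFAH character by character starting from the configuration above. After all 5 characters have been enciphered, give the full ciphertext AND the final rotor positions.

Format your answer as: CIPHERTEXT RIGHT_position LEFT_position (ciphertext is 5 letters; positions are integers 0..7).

Char 1 ('E'): step: R->1, L=3; E->plug->G->R->A->L->F->refl->C->L'->D->R'->F->plug->F
Char 2 ('H'): step: R->2, L=3; H->plug->H->R->G->L->G->refl->A->L'->B->R'->A->plug->A
Char 3 ('F'): step: R->3, L=3; F->plug->F->R->E->L->D->refl->E->L'->H->R'->B->plug->B
Char 4 ('A'): step: R->4, L=3; A->plug->A->R->G->L->G->refl->A->L'->B->R'->H->plug->H
Char 5 ('H'): step: R->5, L=3; H->plug->H->R->F->L->B->refl->H->L'->C->R'->D->plug->D
Final: ciphertext=FABHD, RIGHT=5, LEFT=3

Answer: FABHD 5 3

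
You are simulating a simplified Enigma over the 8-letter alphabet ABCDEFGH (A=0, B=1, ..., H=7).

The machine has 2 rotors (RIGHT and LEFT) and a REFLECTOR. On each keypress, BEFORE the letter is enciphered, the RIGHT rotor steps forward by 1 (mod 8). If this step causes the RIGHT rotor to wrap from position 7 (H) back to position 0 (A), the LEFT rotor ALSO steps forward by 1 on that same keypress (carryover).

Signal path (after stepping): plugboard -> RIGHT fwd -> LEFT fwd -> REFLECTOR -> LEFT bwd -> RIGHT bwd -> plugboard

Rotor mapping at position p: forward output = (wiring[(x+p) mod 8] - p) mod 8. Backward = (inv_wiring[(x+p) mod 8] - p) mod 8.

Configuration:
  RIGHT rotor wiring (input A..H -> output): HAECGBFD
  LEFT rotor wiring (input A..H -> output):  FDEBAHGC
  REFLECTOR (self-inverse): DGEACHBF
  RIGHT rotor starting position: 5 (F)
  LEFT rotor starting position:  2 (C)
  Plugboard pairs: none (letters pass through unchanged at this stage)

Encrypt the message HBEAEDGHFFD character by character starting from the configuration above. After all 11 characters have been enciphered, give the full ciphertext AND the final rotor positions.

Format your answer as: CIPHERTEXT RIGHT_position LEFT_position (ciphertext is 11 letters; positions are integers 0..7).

Char 1 ('H'): step: R->6, L=2; H->plug->H->R->D->L->F->refl->H->L'->B->R'->C->plug->C
Char 2 ('B'): step: R->7, L=2; B->plug->B->R->A->L->C->refl->E->L'->E->R'->A->plug->A
Char 3 ('E'): step: R->0, L->3 (L advanced); E->plug->E->R->G->L->A->refl->D->L'->D->R'->H->plug->H
Char 4 ('A'): step: R->1, L=3; A->plug->A->R->H->L->B->refl->G->L'->A->R'->E->plug->E
Char 5 ('E'): step: R->2, L=3; E->plug->E->R->D->L->D->refl->A->L'->G->R'->H->plug->H
Char 6 ('D'): step: R->3, L=3; D->plug->D->R->C->L->E->refl->C->L'->F->R'->G->plug->G
Char 7 ('G'): step: R->4, L=3; G->plug->G->R->A->L->G->refl->B->L'->H->R'->D->plug->D
Char 8 ('H'): step: R->5, L=3; H->plug->H->R->B->L->F->refl->H->L'->E->R'->A->plug->A
Char 9 ('F'): step: R->6, L=3; F->plug->F->R->E->L->H->refl->F->L'->B->R'->C->plug->C
Char 10 ('F'): step: R->7, L=3; F->plug->F->R->H->L->B->refl->G->L'->A->R'->B->plug->B
Char 11 ('D'): step: R->0, L->4 (L advanced); D->plug->D->R->C->L->C->refl->E->L'->A->R'->B->plug->B
Final: ciphertext=CAHEHGDACBB, RIGHT=0, LEFT=4

Answer: CAHEHGDACBB 0 4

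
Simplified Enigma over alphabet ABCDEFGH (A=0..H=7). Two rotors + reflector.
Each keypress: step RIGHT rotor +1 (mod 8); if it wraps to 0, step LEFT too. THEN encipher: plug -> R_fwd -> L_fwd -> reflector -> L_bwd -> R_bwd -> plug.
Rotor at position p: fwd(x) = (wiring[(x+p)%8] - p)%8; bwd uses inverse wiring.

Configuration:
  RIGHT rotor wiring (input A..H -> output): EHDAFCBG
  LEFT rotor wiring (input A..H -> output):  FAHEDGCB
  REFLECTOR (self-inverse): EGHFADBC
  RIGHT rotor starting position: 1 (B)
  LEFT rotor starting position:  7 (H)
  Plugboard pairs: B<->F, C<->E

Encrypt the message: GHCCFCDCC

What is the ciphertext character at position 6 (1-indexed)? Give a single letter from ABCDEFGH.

Char 1 ('G'): step: R->2, L=7; G->plug->G->R->C->L->B->refl->G->L'->B->R'->A->plug->A
Char 2 ('H'): step: R->3, L=7; H->plug->H->R->A->L->C->refl->H->L'->G->R'->D->plug->D
Char 3 ('C'): step: R->4, L=7; C->plug->E->R->A->L->C->refl->H->L'->G->R'->B->plug->F
Char 4 ('C'): step: R->5, L=7; C->plug->E->R->C->L->B->refl->G->L'->B->R'->C->plug->E
Char 5 ('F'): step: R->6, L=7; F->plug->B->R->A->L->C->refl->H->L'->G->R'->C->plug->E
Char 6 ('C'): step: R->7, L=7; C->plug->E->R->B->L->G->refl->B->L'->C->R'->H->plug->H

H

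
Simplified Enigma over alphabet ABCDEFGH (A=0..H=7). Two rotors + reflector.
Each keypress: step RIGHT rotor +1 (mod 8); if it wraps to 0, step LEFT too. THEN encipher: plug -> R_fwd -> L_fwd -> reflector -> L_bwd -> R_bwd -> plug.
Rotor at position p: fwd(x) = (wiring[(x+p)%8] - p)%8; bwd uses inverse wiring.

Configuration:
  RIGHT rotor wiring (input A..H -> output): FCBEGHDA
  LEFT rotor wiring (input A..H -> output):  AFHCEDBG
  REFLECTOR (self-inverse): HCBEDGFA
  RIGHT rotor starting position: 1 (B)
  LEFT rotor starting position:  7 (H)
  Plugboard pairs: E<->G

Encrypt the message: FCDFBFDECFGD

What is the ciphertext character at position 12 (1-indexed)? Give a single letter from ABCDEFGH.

Char 1 ('F'): step: R->2, L=7; F->plug->F->R->G->L->E->refl->D->L'->E->R'->C->plug->C
Char 2 ('C'): step: R->3, L=7; C->plug->C->R->E->L->D->refl->E->L'->G->R'->H->plug->H
Char 3 ('D'): step: R->4, L=7; D->plug->D->R->E->L->D->refl->E->L'->G->R'->F->plug->F
Char 4 ('F'): step: R->5, L=7; F->plug->F->R->E->L->D->refl->E->L'->G->R'->B->plug->B
Char 5 ('B'): step: R->6, L=7; B->plug->B->R->C->L->G->refl->F->L'->F->R'->A->plug->A
Char 6 ('F'): step: R->7, L=7; F->plug->F->R->H->L->C->refl->B->L'->B->R'->A->plug->A
Char 7 ('D'): step: R->0, L->0 (L advanced); D->plug->D->R->E->L->E->refl->D->L'->F->R'->A->plug->A
Char 8 ('E'): step: R->1, L=0; E->plug->G->R->H->L->G->refl->F->L'->B->R'->A->plug->A
Char 9 ('C'): step: R->2, L=0; C->plug->C->R->E->L->E->refl->D->L'->F->R'->D->plug->D
Char 10 ('F'): step: R->3, L=0; F->plug->F->R->C->L->H->refl->A->L'->A->R'->D->plug->D
Char 11 ('G'): step: R->4, L=0; G->plug->E->R->B->L->F->refl->G->L'->H->R'->C->plug->C
Char 12 ('D'): step: R->5, L=0; D->plug->D->R->A->L->A->refl->H->L'->C->R'->A->plug->A

A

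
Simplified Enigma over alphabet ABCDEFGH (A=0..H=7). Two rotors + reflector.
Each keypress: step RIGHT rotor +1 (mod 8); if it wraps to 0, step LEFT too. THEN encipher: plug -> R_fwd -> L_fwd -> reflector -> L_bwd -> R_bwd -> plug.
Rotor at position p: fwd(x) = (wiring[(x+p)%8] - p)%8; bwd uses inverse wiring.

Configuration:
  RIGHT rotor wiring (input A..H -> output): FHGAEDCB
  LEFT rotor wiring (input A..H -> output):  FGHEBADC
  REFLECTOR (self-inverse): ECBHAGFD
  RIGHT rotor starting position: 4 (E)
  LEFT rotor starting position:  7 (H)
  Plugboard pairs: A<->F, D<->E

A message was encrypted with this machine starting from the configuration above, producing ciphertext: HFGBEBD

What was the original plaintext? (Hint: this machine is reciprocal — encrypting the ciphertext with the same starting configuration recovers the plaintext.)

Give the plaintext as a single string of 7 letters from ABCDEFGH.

Answer: GEDDBCA

Derivation:
Char 1 ('H'): step: R->5, L=7; H->plug->H->R->H->L->E->refl->A->L'->D->R'->G->plug->G
Char 2 ('F'): step: R->6, L=7; F->plug->A->R->E->L->F->refl->G->L'->B->R'->D->plug->E
Char 3 ('G'): step: R->7, L=7; G->plug->G->R->E->L->F->refl->G->L'->B->R'->E->plug->D
Char 4 ('B'): step: R->0, L->0 (L advanced); B->plug->B->R->H->L->C->refl->B->L'->E->R'->E->plug->D
Char 5 ('E'): step: R->1, L=0; E->plug->D->R->D->L->E->refl->A->L'->F->R'->B->plug->B
Char 6 ('B'): step: R->2, L=0; B->plug->B->R->G->L->D->refl->H->L'->C->R'->C->plug->C
Char 7 ('D'): step: R->3, L=0; D->plug->E->R->G->L->D->refl->H->L'->C->R'->F->plug->A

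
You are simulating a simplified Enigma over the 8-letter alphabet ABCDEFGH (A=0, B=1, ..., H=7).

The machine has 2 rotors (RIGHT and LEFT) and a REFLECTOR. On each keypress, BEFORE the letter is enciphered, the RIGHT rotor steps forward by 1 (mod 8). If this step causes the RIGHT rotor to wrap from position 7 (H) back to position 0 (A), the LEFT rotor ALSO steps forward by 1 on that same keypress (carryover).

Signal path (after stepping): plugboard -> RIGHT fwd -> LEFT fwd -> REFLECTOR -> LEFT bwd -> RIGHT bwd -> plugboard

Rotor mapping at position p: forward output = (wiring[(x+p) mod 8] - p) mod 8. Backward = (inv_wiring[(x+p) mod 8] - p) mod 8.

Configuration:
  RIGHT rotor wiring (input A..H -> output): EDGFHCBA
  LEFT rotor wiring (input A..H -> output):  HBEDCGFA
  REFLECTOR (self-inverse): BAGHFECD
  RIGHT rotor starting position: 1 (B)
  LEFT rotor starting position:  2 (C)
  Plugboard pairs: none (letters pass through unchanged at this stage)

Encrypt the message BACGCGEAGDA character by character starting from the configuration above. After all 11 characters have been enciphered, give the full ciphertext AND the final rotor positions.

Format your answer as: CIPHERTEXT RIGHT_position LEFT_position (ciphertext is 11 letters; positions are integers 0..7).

Answer: FFEAAEHEHHB 4 3

Derivation:
Char 1 ('B'): step: R->2, L=2; B->plug->B->R->D->L->E->refl->F->L'->G->R'->F->plug->F
Char 2 ('A'): step: R->3, L=2; A->plug->A->R->C->L->A->refl->B->L'->B->R'->F->plug->F
Char 3 ('C'): step: R->4, L=2; C->plug->C->R->F->L->G->refl->C->L'->A->R'->E->plug->E
Char 4 ('G'): step: R->5, L=2; G->plug->G->R->A->L->C->refl->G->L'->F->R'->A->plug->A
Char 5 ('C'): step: R->6, L=2; C->plug->C->R->G->L->F->refl->E->L'->D->R'->A->plug->A
Char 6 ('G'): step: R->7, L=2; G->plug->G->R->D->L->E->refl->F->L'->G->R'->E->plug->E
Char 7 ('E'): step: R->0, L->3 (L advanced); E->plug->E->R->H->L->B->refl->A->L'->A->R'->H->plug->H
Char 8 ('A'): step: R->1, L=3; A->plug->A->R->C->L->D->refl->H->L'->B->R'->E->plug->E
Char 9 ('G'): step: R->2, L=3; G->plug->G->R->C->L->D->refl->H->L'->B->R'->H->plug->H
Char 10 ('D'): step: R->3, L=3; D->plug->D->R->G->L->G->refl->C->L'->D->R'->H->plug->H
Char 11 ('A'): step: R->4, L=3; A->plug->A->R->D->L->C->refl->G->L'->G->R'->B->plug->B
Final: ciphertext=FFEAAEHEHHB, RIGHT=4, LEFT=3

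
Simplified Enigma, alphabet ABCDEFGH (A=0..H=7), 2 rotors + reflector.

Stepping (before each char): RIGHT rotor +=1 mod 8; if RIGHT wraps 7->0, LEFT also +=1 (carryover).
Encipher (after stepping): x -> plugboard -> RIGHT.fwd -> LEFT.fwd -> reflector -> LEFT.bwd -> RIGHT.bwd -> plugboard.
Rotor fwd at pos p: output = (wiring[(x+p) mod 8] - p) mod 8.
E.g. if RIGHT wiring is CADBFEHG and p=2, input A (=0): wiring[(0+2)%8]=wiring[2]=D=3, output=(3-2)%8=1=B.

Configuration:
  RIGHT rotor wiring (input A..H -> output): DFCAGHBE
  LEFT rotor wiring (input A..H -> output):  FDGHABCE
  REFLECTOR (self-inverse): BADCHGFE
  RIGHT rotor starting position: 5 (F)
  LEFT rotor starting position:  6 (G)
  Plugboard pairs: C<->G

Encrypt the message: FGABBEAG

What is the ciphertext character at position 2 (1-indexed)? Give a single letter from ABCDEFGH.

Char 1 ('F'): step: R->6, L=6; F->plug->F->R->C->L->H->refl->E->L'->A->R'->G->plug->C
Char 2 ('G'): step: R->7, L=6; G->plug->C->R->G->L->C->refl->D->L'->H->R'->F->plug->F

F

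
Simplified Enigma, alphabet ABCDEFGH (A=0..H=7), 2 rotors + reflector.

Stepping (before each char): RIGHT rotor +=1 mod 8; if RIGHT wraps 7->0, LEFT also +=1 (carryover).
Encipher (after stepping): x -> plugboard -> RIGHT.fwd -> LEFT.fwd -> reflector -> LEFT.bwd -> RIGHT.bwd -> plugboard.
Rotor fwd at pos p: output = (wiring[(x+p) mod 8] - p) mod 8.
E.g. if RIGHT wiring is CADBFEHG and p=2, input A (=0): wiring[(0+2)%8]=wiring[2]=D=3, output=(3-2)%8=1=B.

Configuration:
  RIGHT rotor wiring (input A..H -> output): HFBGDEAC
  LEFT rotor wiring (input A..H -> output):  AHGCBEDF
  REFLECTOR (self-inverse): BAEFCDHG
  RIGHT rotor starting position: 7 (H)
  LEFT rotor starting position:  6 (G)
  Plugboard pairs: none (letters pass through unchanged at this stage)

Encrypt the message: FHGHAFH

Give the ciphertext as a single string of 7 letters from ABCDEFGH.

Answer: DAAFGHB

Derivation:
Char 1 ('F'): step: R->0, L->7 (L advanced); F->plug->F->R->E->L->D->refl->F->L'->G->R'->D->plug->D
Char 2 ('H'): step: R->1, L=7; H->plug->H->R->G->L->F->refl->D->L'->E->R'->A->plug->A
Char 3 ('G'): step: R->2, L=7; G->plug->G->R->F->L->C->refl->E->L'->H->R'->A->plug->A
Char 4 ('H'): step: R->3, L=7; H->plug->H->R->G->L->F->refl->D->L'->E->R'->F->plug->F
Char 5 ('A'): step: R->4, L=7; A->plug->A->R->H->L->E->refl->C->L'->F->R'->G->plug->G
Char 6 ('F'): step: R->5, L=7; F->plug->F->R->E->L->D->refl->F->L'->G->R'->H->plug->H
Char 7 ('H'): step: R->6, L=7; H->plug->H->R->G->L->F->refl->D->L'->E->R'->B->plug->B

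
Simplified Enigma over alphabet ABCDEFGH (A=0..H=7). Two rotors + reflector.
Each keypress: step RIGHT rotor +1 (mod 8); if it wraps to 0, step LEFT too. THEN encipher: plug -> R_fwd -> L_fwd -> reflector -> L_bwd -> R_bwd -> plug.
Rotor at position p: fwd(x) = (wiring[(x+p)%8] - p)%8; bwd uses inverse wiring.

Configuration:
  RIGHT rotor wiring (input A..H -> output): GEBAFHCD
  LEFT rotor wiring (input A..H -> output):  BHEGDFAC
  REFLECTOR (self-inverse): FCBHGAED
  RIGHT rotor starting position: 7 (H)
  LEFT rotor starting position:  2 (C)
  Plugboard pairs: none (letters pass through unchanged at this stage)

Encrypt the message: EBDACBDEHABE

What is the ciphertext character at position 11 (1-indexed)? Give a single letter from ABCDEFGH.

Char 1 ('E'): step: R->0, L->3 (L advanced); E->plug->E->R->F->L->G->refl->E->L'->G->R'->A->plug->A
Char 2 ('B'): step: R->1, L=3; B->plug->B->R->A->L->D->refl->H->L'->E->R'->D->plug->D
Char 3 ('D'): step: R->2, L=3; D->plug->D->R->F->L->G->refl->E->L'->G->R'->B->plug->B
Char 4 ('A'): step: R->3, L=3; A->plug->A->R->F->L->G->refl->E->L'->G->R'->H->plug->H
Char 5 ('C'): step: R->4, L=3; C->plug->C->R->G->L->E->refl->G->L'->F->R'->G->plug->G
Char 6 ('B'): step: R->5, L=3; B->plug->B->R->F->L->G->refl->E->L'->G->R'->C->plug->C
Char 7 ('D'): step: R->6, L=3; D->plug->D->R->G->L->E->refl->G->L'->F->R'->B->plug->B
Char 8 ('E'): step: R->7, L=3; E->plug->E->R->B->L->A->refl->F->L'->D->R'->H->plug->H
Char 9 ('H'): step: R->0, L->4 (L advanced); H->plug->H->R->D->L->G->refl->E->L'->C->R'->G->plug->G
Char 10 ('A'): step: R->1, L=4; A->plug->A->R->D->L->G->refl->E->L'->C->R'->G->plug->G
Char 11 ('B'): step: R->2, L=4; B->plug->B->R->G->L->A->refl->F->L'->E->R'->G->plug->G

G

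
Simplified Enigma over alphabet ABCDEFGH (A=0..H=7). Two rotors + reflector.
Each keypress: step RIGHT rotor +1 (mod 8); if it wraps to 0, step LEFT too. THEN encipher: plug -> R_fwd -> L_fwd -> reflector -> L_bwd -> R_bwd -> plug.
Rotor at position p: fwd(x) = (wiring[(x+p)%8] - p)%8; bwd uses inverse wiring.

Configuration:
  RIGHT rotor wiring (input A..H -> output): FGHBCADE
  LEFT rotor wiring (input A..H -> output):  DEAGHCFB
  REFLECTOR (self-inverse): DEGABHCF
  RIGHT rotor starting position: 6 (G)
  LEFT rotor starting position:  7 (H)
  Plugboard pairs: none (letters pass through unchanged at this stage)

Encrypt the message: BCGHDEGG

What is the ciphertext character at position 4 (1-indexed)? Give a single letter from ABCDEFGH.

Char 1 ('B'): step: R->7, L=7; B->plug->B->R->G->L->D->refl->A->L'->F->R'->A->plug->A
Char 2 ('C'): step: R->0, L->0 (L advanced); C->plug->C->R->H->L->B->refl->E->L'->B->R'->D->plug->D
Char 3 ('G'): step: R->1, L=0; G->plug->G->R->D->L->G->refl->C->L'->F->R'->A->plug->A
Char 4 ('H'): step: R->2, L=0; H->plug->H->R->E->L->H->refl->F->L'->G->R'->D->plug->D

D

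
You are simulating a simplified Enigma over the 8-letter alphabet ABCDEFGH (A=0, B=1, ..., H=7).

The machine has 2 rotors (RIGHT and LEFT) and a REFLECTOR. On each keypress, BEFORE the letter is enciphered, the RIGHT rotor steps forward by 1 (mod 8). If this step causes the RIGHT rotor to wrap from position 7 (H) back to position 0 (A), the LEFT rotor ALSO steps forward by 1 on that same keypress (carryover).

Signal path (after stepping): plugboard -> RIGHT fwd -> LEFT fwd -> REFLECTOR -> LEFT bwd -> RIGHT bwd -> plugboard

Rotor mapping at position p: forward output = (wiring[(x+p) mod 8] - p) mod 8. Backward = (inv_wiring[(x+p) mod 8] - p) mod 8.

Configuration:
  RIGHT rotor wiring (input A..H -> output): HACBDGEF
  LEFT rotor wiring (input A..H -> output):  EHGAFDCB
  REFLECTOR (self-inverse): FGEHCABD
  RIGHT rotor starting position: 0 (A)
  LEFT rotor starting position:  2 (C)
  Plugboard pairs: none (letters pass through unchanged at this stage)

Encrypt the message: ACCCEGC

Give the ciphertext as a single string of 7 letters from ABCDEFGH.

Answer: GFDGADD

Derivation:
Char 1 ('A'): step: R->1, L=2; A->plug->A->R->H->L->F->refl->A->L'->E->R'->G->plug->G
Char 2 ('C'): step: R->2, L=2; C->plug->C->R->B->L->G->refl->B->L'->D->R'->F->plug->F
Char 3 ('C'): step: R->3, L=2; C->plug->C->R->D->L->B->refl->G->L'->B->R'->D->plug->D
Char 4 ('C'): step: R->4, L=2; C->plug->C->R->A->L->E->refl->C->L'->G->R'->G->plug->G
Char 5 ('E'): step: R->5, L=2; E->plug->E->R->D->L->B->refl->G->L'->B->R'->A->plug->A
Char 6 ('G'): step: R->6, L=2; G->plug->G->R->F->L->H->refl->D->L'->C->R'->D->plug->D
Char 7 ('C'): step: R->7, L=2; C->plug->C->R->B->L->G->refl->B->L'->D->R'->D->plug->D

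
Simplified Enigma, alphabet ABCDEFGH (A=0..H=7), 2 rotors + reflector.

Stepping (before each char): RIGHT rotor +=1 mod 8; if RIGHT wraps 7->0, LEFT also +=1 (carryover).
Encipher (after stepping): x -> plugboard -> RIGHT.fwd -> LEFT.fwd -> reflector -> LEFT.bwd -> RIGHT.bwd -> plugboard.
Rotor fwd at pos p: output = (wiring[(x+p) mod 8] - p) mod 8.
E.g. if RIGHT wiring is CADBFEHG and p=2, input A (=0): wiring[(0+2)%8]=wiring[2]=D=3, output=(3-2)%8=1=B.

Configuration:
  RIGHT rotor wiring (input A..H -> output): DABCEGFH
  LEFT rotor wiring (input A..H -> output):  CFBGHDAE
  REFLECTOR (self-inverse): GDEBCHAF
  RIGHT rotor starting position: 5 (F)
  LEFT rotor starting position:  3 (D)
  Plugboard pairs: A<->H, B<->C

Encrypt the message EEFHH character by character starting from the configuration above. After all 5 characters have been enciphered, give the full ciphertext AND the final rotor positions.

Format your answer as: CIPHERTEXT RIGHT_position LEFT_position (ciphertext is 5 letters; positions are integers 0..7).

Char 1 ('E'): step: R->6, L=3; E->plug->E->R->D->L->F->refl->H->L'->F->R'->C->plug->B
Char 2 ('E'): step: R->7, L=3; E->plug->E->R->D->L->F->refl->H->L'->F->R'->F->plug->F
Char 3 ('F'): step: R->0, L->4 (L advanced); F->plug->F->R->G->L->F->refl->H->L'->B->R'->C->plug->B
Char 4 ('H'): step: R->1, L=4; H->plug->A->R->H->L->C->refl->E->L'->C->R'->H->plug->A
Char 5 ('H'): step: R->2, L=4; H->plug->A->R->H->L->C->refl->E->L'->C->R'->C->plug->B
Final: ciphertext=BFBAB, RIGHT=2, LEFT=4

Answer: BFBAB 2 4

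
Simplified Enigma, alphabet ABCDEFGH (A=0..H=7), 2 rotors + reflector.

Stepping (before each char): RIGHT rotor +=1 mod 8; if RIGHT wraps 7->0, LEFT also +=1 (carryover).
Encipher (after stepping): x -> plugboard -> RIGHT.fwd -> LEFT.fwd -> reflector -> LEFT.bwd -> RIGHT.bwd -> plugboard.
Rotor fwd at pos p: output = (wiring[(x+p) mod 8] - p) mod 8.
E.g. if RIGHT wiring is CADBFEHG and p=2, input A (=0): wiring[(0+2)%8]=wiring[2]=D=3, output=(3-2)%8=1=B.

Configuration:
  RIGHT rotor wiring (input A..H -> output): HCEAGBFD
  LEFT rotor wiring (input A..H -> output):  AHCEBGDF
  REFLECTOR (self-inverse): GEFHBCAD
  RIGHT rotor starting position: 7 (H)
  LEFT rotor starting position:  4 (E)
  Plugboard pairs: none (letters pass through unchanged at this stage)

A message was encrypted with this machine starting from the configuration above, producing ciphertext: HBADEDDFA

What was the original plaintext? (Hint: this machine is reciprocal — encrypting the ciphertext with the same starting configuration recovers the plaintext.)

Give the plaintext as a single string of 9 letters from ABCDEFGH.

Answer: EHFHFHBBG

Derivation:
Char 1 ('H'): step: R->0, L->5 (L advanced); H->plug->H->R->D->L->D->refl->H->L'->G->R'->E->plug->E
Char 2 ('B'): step: R->1, L=5; B->plug->B->R->D->L->D->refl->H->L'->G->R'->H->plug->H
Char 3 ('A'): step: R->2, L=5; A->plug->A->R->C->L->A->refl->G->L'->B->R'->F->plug->F
Char 4 ('D'): step: R->3, L=5; D->plug->D->R->C->L->A->refl->G->L'->B->R'->H->plug->H
Char 5 ('E'): step: R->4, L=5; E->plug->E->R->D->L->D->refl->H->L'->G->R'->F->plug->F
Char 6 ('D'): step: R->5, L=5; D->plug->D->R->C->L->A->refl->G->L'->B->R'->H->plug->H
Char 7 ('D'): step: R->6, L=5; D->plug->D->R->E->L->C->refl->F->L'->F->R'->B->plug->B
Char 8 ('F'): step: R->7, L=5; F->plug->F->R->H->L->E->refl->B->L'->A->R'->B->plug->B
Char 9 ('A'): step: R->0, L->6 (L advanced); A->plug->A->R->H->L->A->refl->G->L'->F->R'->G->plug->G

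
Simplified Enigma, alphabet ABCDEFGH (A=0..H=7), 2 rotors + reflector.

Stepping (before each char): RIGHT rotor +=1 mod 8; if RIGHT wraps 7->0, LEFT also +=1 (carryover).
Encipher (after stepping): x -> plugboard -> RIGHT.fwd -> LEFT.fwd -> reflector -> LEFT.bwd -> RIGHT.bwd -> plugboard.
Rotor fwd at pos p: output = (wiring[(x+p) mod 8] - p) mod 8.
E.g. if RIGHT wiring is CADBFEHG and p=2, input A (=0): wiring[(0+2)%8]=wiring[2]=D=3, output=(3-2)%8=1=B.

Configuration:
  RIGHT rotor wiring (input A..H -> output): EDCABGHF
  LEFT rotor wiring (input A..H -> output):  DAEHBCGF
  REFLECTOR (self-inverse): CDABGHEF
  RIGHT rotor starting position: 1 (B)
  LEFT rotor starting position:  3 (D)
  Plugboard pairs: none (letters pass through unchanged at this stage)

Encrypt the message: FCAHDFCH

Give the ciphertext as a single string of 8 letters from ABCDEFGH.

Char 1 ('F'): step: R->2, L=3; F->plug->F->R->D->L->D->refl->B->L'->H->R'->C->plug->C
Char 2 ('C'): step: R->3, L=3; C->plug->C->R->D->L->D->refl->B->L'->H->R'->H->plug->H
Char 3 ('A'): step: R->4, L=3; A->plug->A->R->F->L->A->refl->C->L'->E->R'->H->plug->H
Char 4 ('H'): step: R->5, L=3; H->plug->H->R->E->L->C->refl->A->L'->F->R'->F->plug->F
Char 5 ('D'): step: R->6, L=3; D->plug->D->R->F->L->A->refl->C->L'->E->R'->E->plug->E
Char 6 ('F'): step: R->7, L=3; F->plug->F->R->C->L->H->refl->F->L'->G->R'->A->plug->A
Char 7 ('C'): step: R->0, L->4 (L advanced); C->plug->C->R->C->L->C->refl->A->L'->G->R'->F->plug->F
Char 8 ('H'): step: R->1, L=4; H->plug->H->R->D->L->B->refl->D->L'->H->R'->C->plug->C

Answer: CHHFEAFC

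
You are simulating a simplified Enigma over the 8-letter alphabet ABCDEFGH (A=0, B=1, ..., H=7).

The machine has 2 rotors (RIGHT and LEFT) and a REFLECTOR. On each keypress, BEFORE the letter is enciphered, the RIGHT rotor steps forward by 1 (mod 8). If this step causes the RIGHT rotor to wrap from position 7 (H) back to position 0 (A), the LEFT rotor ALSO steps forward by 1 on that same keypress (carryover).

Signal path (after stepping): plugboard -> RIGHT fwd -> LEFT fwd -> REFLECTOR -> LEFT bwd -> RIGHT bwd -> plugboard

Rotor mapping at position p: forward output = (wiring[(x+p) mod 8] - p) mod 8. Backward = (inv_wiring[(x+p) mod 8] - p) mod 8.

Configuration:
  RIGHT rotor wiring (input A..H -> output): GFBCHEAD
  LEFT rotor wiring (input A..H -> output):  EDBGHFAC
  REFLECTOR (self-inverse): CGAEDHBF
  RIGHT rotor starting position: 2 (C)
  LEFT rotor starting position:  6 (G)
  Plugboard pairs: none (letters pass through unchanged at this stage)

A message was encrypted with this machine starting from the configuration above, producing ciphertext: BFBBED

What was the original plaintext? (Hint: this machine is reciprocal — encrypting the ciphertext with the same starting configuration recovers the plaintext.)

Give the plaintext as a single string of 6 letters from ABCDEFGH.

Char 1 ('B'): step: R->3, L=6; B->plug->B->R->E->L->D->refl->E->L'->B->R'->C->plug->C
Char 2 ('F'): step: R->4, L=6; F->plug->F->R->B->L->E->refl->D->L'->E->R'->C->plug->C
Char 3 ('B'): step: R->5, L=6; B->plug->B->R->D->L->F->refl->H->L'->H->R'->A->plug->A
Char 4 ('B'): step: R->6, L=6; B->plug->B->R->F->L->A->refl->C->L'->A->R'->C->plug->C
Char 5 ('E'): step: R->7, L=6; E->plug->E->R->D->L->F->refl->H->L'->H->R'->B->plug->B
Char 6 ('D'): step: R->0, L->7 (L advanced); D->plug->D->R->C->L->E->refl->D->L'->A->R'->G->plug->G

Answer: CCACBG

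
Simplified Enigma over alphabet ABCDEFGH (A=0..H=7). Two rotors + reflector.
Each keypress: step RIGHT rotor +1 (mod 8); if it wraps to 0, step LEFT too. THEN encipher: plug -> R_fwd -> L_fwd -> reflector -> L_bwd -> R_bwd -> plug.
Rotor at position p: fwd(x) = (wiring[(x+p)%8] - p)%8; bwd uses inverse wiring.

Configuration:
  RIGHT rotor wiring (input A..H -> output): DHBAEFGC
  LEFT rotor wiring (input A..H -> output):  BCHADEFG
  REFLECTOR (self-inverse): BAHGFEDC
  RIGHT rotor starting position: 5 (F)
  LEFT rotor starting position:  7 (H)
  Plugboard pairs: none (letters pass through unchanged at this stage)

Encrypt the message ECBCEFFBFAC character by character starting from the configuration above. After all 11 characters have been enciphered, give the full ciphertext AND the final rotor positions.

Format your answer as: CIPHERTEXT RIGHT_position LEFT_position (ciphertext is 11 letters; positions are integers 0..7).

Answer: BEEEADAEDCE 0 1

Derivation:
Char 1 ('E'): step: R->6, L=7; E->plug->E->R->D->L->A->refl->B->L'->E->R'->B->plug->B
Char 2 ('C'): step: R->7, L=7; C->plug->C->R->A->L->H->refl->C->L'->B->R'->E->plug->E
Char 3 ('B'): step: R->0, L->0 (L advanced); B->plug->B->R->H->L->G->refl->D->L'->E->R'->E->plug->E
Char 4 ('C'): step: R->1, L=0; C->plug->C->R->H->L->G->refl->D->L'->E->R'->E->plug->E
Char 5 ('E'): step: R->2, L=0; E->plug->E->R->E->L->D->refl->G->L'->H->R'->A->plug->A
Char 6 ('F'): step: R->3, L=0; F->plug->F->R->A->L->B->refl->A->L'->D->R'->D->plug->D
Char 7 ('F'): step: R->4, L=0; F->plug->F->R->D->L->A->refl->B->L'->A->R'->A->plug->A
Char 8 ('B'): step: R->5, L=0; B->plug->B->R->B->L->C->refl->H->L'->C->R'->E->plug->E
Char 9 ('F'): step: R->6, L=0; F->plug->F->R->C->L->H->refl->C->L'->B->R'->D->plug->D
Char 10 ('A'): step: R->7, L=0; A->plug->A->R->D->L->A->refl->B->L'->A->R'->C->plug->C
Char 11 ('C'): step: R->0, L->1 (L advanced); C->plug->C->R->B->L->G->refl->D->L'->E->R'->E->plug->E
Final: ciphertext=BEEEADAEDCE, RIGHT=0, LEFT=1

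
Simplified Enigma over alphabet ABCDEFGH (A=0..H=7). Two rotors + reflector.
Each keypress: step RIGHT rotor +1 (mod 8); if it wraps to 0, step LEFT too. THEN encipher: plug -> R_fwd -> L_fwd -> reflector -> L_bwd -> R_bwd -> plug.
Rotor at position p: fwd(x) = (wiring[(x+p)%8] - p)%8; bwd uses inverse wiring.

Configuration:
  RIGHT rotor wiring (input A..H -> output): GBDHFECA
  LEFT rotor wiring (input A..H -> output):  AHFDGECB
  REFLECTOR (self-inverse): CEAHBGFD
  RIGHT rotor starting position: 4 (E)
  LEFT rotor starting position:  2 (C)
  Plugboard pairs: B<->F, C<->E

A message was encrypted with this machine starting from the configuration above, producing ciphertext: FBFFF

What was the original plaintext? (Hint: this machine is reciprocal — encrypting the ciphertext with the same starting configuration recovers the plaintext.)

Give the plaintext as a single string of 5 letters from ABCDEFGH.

Char 1 ('F'): step: R->5, L=2; F->plug->B->R->F->L->H->refl->D->L'->A->R'->H->plug->H
Char 2 ('B'): step: R->6, L=2; B->plug->F->R->B->L->B->refl->E->L'->C->R'->B->plug->F
Char 3 ('F'): step: R->7, L=2; F->plug->B->R->H->L->F->refl->G->L'->G->R'->F->plug->B
Char 4 ('F'): step: R->0, L->3 (L advanced); F->plug->B->R->B->L->D->refl->H->L'->D->R'->C->plug->E
Char 5 ('F'): step: R->1, L=3; F->plug->B->R->C->L->B->refl->E->L'->G->R'->C->plug->E

Answer: HFBEE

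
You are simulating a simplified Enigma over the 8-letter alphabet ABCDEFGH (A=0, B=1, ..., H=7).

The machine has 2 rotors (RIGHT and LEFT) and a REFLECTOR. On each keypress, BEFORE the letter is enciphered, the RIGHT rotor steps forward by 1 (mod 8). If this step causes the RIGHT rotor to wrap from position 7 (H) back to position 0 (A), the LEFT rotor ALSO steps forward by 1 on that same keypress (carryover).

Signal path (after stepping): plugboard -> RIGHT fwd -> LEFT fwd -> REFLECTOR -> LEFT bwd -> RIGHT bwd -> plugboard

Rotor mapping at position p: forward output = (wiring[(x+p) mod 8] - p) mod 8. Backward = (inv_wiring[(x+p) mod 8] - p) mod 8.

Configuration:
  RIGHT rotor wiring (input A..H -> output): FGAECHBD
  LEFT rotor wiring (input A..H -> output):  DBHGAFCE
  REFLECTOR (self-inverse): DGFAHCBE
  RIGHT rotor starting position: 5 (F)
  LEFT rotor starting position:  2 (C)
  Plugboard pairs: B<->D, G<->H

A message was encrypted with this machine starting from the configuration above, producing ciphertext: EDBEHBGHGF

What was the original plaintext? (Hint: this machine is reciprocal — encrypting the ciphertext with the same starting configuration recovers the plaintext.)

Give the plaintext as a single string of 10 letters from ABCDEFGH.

Char 1 ('E'): step: R->6, L=2; E->plug->E->R->C->L->G->refl->B->L'->G->R'->F->plug->F
Char 2 ('D'): step: R->7, L=2; D->plug->B->R->G->L->B->refl->G->L'->C->R'->H->plug->G
Char 3 ('B'): step: R->0, L->3 (L advanced); B->plug->D->R->E->L->B->refl->G->L'->G->R'->B->plug->D
Char 4 ('E'): step: R->1, L=3; E->plug->E->R->G->L->G->refl->B->L'->E->R'->H->plug->G
Char 5 ('H'): step: R->2, L=3; H->plug->G->R->D->L->H->refl->E->L'->H->R'->E->plug->E
Char 6 ('B'): step: R->3, L=3; B->plug->D->R->G->L->G->refl->B->L'->E->R'->C->plug->C
Char 7 ('G'): step: R->4, L=3; G->plug->H->R->A->L->D->refl->A->L'->F->R'->C->plug->C
Char 8 ('H'): step: R->5, L=3; H->plug->G->R->H->L->E->refl->H->L'->D->R'->F->plug->F
Char 9 ('G'): step: R->6, L=3; G->plug->H->R->B->L->F->refl->C->L'->C->R'->E->plug->E
Char 10 ('F'): step: R->7, L=3; F->plug->F->R->D->L->H->refl->E->L'->H->R'->C->plug->C

Answer: FGDGECCFEC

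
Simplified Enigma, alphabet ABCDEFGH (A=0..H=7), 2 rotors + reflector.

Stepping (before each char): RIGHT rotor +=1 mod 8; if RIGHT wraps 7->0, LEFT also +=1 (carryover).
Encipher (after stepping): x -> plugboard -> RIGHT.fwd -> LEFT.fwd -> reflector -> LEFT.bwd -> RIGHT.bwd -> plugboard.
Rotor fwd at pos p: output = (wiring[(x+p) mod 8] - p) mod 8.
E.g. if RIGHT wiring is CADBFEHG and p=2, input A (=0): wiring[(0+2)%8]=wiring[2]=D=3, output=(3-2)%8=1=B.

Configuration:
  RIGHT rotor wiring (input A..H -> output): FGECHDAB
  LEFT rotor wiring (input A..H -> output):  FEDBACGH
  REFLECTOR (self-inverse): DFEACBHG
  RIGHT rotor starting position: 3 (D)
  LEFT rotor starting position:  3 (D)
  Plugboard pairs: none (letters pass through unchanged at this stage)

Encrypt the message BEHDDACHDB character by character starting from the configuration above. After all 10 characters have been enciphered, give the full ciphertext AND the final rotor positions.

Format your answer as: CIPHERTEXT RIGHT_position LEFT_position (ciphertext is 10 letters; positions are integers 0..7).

Char 1 ('B'): step: R->4, L=3; B->plug->B->R->H->L->A->refl->D->L'->D->R'->A->plug->A
Char 2 ('E'): step: R->5, L=3; E->plug->E->R->B->L->F->refl->B->L'->G->R'->A->plug->A
Char 3 ('H'): step: R->6, L=3; H->plug->H->R->F->L->C->refl->E->L'->E->R'->F->plug->F
Char 4 ('D'): step: R->7, L=3; D->plug->D->R->F->L->C->refl->E->L'->E->R'->G->plug->G
Char 5 ('D'): step: R->0, L->4 (L advanced); D->plug->D->R->C->L->C->refl->E->L'->A->R'->G->plug->G
Char 6 ('A'): step: R->1, L=4; A->plug->A->R->F->L->A->refl->D->L'->D->R'->B->plug->B
Char 7 ('C'): step: R->2, L=4; C->plug->C->R->F->L->A->refl->D->L'->D->R'->G->plug->G
Char 8 ('H'): step: R->3, L=4; H->plug->H->R->B->L->G->refl->H->L'->G->R'->E->plug->E
Char 9 ('D'): step: R->4, L=4; D->plug->D->R->F->L->A->refl->D->L'->D->R'->A->plug->A
Char 10 ('B'): step: R->5, L=4; B->plug->B->R->D->L->D->refl->A->L'->F->R'->G->plug->G
Final: ciphertext=AAFGGBGEAG, RIGHT=5, LEFT=4

Answer: AAFGGBGEAG 5 4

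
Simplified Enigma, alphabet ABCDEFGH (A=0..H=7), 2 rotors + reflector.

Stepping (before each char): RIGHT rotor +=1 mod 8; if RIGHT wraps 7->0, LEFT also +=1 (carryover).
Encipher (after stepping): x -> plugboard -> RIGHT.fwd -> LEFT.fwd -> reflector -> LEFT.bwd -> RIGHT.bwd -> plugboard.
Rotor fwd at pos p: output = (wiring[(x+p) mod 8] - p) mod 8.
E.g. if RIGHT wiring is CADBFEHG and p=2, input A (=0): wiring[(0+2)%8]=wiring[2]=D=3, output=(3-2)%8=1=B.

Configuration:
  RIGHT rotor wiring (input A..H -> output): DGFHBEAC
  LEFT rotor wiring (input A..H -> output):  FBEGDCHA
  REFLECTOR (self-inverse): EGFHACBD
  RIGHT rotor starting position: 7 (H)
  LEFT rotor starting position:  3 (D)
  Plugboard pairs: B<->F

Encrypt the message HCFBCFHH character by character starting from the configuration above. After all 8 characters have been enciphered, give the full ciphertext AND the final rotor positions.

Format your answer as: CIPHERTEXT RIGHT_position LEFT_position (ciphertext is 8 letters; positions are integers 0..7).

Char 1 ('H'): step: R->0, L->4 (L advanced); H->plug->H->R->C->L->D->refl->H->L'->A->R'->G->plug->G
Char 2 ('C'): step: R->1, L=4; C->plug->C->R->G->L->A->refl->E->L'->D->R'->E->plug->E
Char 3 ('F'): step: R->2, L=4; F->plug->B->R->F->L->F->refl->C->L'->H->R'->C->plug->C
Char 4 ('B'): step: R->3, L=4; B->plug->F->R->A->L->H->refl->D->L'->C->R'->H->plug->H
Char 5 ('C'): step: R->4, L=4; C->plug->C->R->E->L->B->refl->G->L'->B->R'->G->plug->G
Char 6 ('F'): step: R->5, L=4; F->plug->B->R->D->L->E->refl->A->L'->G->R'->D->plug->D
Char 7 ('H'): step: R->6, L=4; H->plug->H->R->G->L->A->refl->E->L'->D->R'->G->plug->G
Char 8 ('H'): step: R->7, L=4; H->plug->H->R->B->L->G->refl->B->L'->E->R'->B->plug->F
Final: ciphertext=GECHGDGF, RIGHT=7, LEFT=4

Answer: GECHGDGF 7 4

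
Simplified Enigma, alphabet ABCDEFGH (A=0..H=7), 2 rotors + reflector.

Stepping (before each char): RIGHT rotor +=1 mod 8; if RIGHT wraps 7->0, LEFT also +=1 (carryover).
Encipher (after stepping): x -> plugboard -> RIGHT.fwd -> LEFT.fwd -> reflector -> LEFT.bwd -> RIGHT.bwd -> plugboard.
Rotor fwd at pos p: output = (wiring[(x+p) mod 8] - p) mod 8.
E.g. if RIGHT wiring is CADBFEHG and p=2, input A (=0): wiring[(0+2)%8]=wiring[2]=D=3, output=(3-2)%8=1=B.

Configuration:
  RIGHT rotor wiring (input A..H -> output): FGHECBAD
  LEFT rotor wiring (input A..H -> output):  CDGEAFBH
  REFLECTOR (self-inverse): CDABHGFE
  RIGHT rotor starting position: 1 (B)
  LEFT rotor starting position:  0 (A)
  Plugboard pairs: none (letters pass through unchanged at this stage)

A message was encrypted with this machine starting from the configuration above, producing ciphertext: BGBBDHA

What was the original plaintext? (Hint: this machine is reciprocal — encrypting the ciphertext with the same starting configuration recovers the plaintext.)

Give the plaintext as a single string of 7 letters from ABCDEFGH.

Answer: ABFGGBG

Derivation:
Char 1 ('B'): step: R->2, L=0; B->plug->B->R->C->L->G->refl->F->L'->F->R'->A->plug->A
Char 2 ('G'): step: R->3, L=0; G->plug->G->R->D->L->E->refl->H->L'->H->R'->B->plug->B
Char 3 ('B'): step: R->4, L=0; B->plug->B->R->F->L->F->refl->G->L'->C->R'->F->plug->F
Char 4 ('B'): step: R->5, L=0; B->plug->B->R->D->L->E->refl->H->L'->H->R'->G->plug->G
Char 5 ('D'): step: R->6, L=0; D->plug->D->R->A->L->C->refl->A->L'->E->R'->G->plug->G
Char 6 ('H'): step: R->7, L=0; H->plug->H->R->B->L->D->refl->B->L'->G->R'->B->plug->B
Char 7 ('A'): step: R->0, L->1 (L advanced); A->plug->A->R->F->L->A->refl->C->L'->A->R'->G->plug->G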